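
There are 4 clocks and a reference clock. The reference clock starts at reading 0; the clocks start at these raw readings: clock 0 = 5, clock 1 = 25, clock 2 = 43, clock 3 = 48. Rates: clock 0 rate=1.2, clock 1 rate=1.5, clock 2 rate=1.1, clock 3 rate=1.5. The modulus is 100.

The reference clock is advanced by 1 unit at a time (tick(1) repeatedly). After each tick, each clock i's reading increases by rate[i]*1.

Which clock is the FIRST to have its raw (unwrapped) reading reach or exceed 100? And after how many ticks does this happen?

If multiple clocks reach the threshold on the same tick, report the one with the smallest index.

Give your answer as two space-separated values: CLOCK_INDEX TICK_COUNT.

clock 0: start=5, rate=1.2, needs 100-5 = 95; ticks = ceil(95/1.2) = ceil(79.1667) = 80; reading at tick 80 = 5 + 1.2*80 = 101.0000
clock 1: start=25, rate=1.5, needs 100-25 = 75; ticks = ceil(75/1.5) = ceil(50.0000) = 50; reading at tick 50 = 25 + 1.5*50 = 100.0000
clock 2: start=43, rate=1.1, needs 100-43 = 57; ticks = ceil(57/1.1) = ceil(51.8182) = 52; reading at tick 52 = 43 + 1.1*52 = 100.2000
clock 3: start=48, rate=1.5, needs 100-48 = 52; ticks = ceil(52/1.5) = ceil(34.6667) = 35; reading at tick 35 = 48 + 1.5*35 = 100.5000
Minimum tick count = 35; winners = [3]; smallest index = 3

Answer: 3 35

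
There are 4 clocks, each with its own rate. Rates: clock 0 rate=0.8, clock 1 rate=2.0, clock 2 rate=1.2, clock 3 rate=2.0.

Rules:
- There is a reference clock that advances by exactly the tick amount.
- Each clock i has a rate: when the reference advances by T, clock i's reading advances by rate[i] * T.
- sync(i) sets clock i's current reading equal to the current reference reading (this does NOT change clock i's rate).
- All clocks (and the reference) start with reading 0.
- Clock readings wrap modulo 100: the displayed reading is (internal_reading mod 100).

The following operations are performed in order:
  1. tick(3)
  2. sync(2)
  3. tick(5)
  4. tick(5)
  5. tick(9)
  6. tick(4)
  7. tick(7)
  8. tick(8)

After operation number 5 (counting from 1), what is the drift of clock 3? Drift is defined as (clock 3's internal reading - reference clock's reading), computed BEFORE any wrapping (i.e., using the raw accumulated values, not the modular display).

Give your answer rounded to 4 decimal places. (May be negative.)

After op 1 tick(3): ref=3.0000 raw=[2.4000 6.0000 3.6000 6.0000]
After op 2 sync(2): ref=3.0000 raw=[2.4000 6.0000 3.0000 6.0000]
After op 3 tick(5): ref=8.0000 raw=[6.4000 16.0000 9.0000 16.0000]
After op 4 tick(5): ref=13.0000 raw=[10.4000 26.0000 15.0000 26.0000]
After op 5 tick(9): ref=22.0000 raw=[17.6000 44.0000 25.8000 44.0000]
Drift of clock 3 after op 5: 44.0000 - 22.0000 = 22.0000

Answer: 22.0000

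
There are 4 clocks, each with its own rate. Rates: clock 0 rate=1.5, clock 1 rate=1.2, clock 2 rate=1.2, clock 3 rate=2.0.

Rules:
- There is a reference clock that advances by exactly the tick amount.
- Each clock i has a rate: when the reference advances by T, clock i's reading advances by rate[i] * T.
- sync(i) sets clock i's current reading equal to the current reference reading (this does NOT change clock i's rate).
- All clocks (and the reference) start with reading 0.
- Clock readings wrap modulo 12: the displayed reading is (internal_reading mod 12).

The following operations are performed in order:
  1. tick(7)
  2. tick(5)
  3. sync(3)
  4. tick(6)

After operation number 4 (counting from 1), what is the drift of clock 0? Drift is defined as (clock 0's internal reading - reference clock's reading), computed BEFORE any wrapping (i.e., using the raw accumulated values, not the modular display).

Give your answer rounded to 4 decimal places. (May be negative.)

Answer: 9.0000

Derivation:
After op 1 tick(7): ref=7.0000 raw=[10.5000 8.4000 8.4000 14.0000]
After op 2 tick(5): ref=12.0000 raw=[18.0000 14.4000 14.4000 24.0000]
After op 3 sync(3): ref=12.0000 raw=[18.0000 14.4000 14.4000 12.0000]
After op 4 tick(6): ref=18.0000 raw=[27.0000 21.6000 21.6000 24.0000]
Drift of clock 0 after op 4: 27.0000 - 18.0000 = 9.0000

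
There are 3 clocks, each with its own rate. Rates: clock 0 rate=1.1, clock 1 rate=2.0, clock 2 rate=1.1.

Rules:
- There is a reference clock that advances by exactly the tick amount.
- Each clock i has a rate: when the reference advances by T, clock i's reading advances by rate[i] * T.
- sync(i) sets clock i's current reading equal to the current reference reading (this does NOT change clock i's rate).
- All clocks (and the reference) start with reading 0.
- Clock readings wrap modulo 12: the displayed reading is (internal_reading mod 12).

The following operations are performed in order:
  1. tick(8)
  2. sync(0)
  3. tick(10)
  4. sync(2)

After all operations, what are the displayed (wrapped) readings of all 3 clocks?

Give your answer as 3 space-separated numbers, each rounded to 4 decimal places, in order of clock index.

Answer: 7.0000 0.0000 6.0000

Derivation:
After op 1 tick(8): ref=8.0000 raw=[8.8000 16.0000 8.8000]
After op 2 sync(0): ref=8.0000 raw=[8.0000 16.0000 8.8000]
After op 3 tick(10): ref=18.0000 raw=[19.0000 36.0000 19.8000]
After op 4 sync(2): ref=18.0000 raw=[19.0000 36.0000 18.0000]
Wrap final raw readings (mod 12): 19.0000 mod 12 = 7.0000; 36.0000 mod 12 = 0.0000; 18.0000 mod 12 = 6.0000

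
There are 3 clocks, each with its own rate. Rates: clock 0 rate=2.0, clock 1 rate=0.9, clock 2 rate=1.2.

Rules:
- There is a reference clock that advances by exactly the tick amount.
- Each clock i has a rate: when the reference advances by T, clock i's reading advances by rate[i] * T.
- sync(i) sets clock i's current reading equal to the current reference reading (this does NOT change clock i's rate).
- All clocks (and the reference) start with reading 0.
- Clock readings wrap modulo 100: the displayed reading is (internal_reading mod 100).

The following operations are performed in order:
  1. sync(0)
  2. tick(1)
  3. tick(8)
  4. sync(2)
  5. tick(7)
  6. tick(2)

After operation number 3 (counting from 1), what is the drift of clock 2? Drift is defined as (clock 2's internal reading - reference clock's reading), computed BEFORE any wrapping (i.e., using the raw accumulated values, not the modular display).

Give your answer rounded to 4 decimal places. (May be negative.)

After op 1 sync(0): ref=0.0000 raw=[0.0000 0.0000 0.0000]
After op 2 tick(1): ref=1.0000 raw=[2.0000 0.9000 1.2000]
After op 3 tick(8): ref=9.0000 raw=[18.0000 8.1000 10.8000]
Drift of clock 2 after op 3: 10.8000 - 9.0000 = 1.8000

Answer: 1.8000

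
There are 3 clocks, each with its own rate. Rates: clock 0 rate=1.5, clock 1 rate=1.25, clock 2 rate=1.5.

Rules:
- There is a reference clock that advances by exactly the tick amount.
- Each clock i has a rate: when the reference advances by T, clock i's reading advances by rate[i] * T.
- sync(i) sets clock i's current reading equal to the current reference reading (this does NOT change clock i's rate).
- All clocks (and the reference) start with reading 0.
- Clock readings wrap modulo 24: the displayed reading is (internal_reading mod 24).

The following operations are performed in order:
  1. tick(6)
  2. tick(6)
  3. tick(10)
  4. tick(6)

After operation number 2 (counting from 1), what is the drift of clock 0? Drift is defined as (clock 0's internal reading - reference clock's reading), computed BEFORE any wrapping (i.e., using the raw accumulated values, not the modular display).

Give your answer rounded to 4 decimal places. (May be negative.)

Answer: 6.0000

Derivation:
After op 1 tick(6): ref=6.0000 raw=[9.0000 7.5000 9.0000]
After op 2 tick(6): ref=12.0000 raw=[18.0000 15.0000 18.0000]
Drift of clock 0 after op 2: 18.0000 - 12.0000 = 6.0000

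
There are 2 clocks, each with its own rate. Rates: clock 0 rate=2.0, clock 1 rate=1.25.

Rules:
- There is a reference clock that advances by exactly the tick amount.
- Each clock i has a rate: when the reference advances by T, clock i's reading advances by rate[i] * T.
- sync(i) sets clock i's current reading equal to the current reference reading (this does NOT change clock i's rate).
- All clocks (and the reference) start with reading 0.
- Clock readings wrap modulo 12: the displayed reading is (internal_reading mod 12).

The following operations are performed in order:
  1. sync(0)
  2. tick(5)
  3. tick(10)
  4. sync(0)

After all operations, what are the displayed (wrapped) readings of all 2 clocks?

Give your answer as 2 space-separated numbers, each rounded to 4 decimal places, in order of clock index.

After op 1 sync(0): ref=0.0000 raw=[0.0000 0.0000]
After op 2 tick(5): ref=5.0000 raw=[10.0000 6.2500]
After op 3 tick(10): ref=15.0000 raw=[30.0000 18.7500]
After op 4 sync(0): ref=15.0000 raw=[15.0000 18.7500]
Wrap final raw readings (mod 12): 15.0000 mod 12 = 3.0000; 18.7500 mod 12 = 6.7500

Answer: 3.0000 6.7500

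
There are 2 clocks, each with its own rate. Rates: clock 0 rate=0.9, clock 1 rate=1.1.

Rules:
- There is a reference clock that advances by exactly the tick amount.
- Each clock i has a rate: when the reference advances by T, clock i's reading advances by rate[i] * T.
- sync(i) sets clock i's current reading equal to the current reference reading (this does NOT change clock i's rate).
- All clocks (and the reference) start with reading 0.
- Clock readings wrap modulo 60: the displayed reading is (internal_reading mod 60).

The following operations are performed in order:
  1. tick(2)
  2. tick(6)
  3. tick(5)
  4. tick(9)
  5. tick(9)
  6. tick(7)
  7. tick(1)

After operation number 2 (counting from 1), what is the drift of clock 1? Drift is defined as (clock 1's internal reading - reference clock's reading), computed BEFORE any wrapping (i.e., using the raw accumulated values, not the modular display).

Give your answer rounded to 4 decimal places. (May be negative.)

Answer: 0.8000

Derivation:
After op 1 tick(2): ref=2.0000 raw=[1.8000 2.2000]
After op 2 tick(6): ref=8.0000 raw=[7.2000 8.8000]
Drift of clock 1 after op 2: 8.8000 - 8.0000 = 0.8000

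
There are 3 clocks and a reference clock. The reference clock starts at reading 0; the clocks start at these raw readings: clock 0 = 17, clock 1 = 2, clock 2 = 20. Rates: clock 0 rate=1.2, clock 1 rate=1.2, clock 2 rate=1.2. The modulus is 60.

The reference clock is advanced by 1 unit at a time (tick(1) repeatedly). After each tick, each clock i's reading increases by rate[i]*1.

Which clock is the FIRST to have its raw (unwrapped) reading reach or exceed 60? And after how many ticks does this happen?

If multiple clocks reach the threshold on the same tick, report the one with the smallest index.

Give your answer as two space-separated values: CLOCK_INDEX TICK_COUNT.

clock 0: start=17, rate=1.2, needs 60-17 = 43; ticks = ceil(43/1.2) = ceil(35.8333) = 36; reading at tick 36 = 17 + 1.2*36 = 60.2000
clock 1: start=2, rate=1.2, needs 60-2 = 58; ticks = ceil(58/1.2) = ceil(48.3333) = 49; reading at tick 49 = 2 + 1.2*49 = 60.8000
clock 2: start=20, rate=1.2, needs 60-20 = 40; ticks = ceil(40/1.2) = ceil(33.3333) = 34; reading at tick 34 = 20 + 1.2*34 = 60.8000
Minimum tick count = 34; winners = [2]; smallest index = 2

Answer: 2 34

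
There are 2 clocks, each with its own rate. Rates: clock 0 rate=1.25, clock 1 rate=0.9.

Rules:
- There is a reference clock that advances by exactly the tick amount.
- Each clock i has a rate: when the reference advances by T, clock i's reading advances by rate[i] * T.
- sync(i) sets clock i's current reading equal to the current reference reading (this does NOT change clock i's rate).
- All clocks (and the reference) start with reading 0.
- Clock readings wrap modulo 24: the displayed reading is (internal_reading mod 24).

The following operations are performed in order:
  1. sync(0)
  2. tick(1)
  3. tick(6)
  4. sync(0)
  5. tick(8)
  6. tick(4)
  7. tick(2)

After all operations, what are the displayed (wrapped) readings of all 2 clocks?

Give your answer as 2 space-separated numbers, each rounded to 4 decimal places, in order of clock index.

After op 1 sync(0): ref=0.0000 raw=[0.0000 0.0000]
After op 2 tick(1): ref=1.0000 raw=[1.2500 0.9000]
After op 3 tick(6): ref=7.0000 raw=[8.7500 6.3000]
After op 4 sync(0): ref=7.0000 raw=[7.0000 6.3000]
After op 5 tick(8): ref=15.0000 raw=[17.0000 13.5000]
After op 6 tick(4): ref=19.0000 raw=[22.0000 17.1000]
After op 7 tick(2): ref=21.0000 raw=[24.5000 18.9000]
Wrap final raw readings (mod 24): 24.5000 mod 24 = 0.5000; 18.9000 mod 24 = 18.9000

Answer: 0.5000 18.9000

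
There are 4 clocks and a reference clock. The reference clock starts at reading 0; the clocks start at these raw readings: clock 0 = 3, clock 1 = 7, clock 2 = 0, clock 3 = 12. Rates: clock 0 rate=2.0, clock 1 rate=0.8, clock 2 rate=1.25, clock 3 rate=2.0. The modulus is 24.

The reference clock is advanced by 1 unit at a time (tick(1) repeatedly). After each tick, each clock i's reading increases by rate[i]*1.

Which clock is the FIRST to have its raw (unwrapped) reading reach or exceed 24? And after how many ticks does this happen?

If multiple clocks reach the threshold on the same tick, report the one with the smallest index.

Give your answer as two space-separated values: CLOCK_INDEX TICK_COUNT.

clock 0: start=3, rate=2.0, needs 24-3 = 21; ticks = ceil(21/2.0) = ceil(10.5000) = 11; reading at tick 11 = 3 + 2.0*11 = 25.0000
clock 1: start=7, rate=0.8, needs 24-7 = 17; ticks = ceil(17/0.8) = ceil(21.2500) = 22; reading at tick 22 = 7 + 0.8*22 = 24.6000
clock 2: start=0, rate=1.25, needs 24-0 = 24; ticks = ceil(24/1.25) = ceil(19.2000) = 20; reading at tick 20 = 0 + 1.25*20 = 25.0000
clock 3: start=12, rate=2.0, needs 24-12 = 12; ticks = ceil(12/2.0) = ceil(6.0000) = 6; reading at tick 6 = 12 + 2.0*6 = 24.0000
Minimum tick count = 6; winners = [3]; smallest index = 3

Answer: 3 6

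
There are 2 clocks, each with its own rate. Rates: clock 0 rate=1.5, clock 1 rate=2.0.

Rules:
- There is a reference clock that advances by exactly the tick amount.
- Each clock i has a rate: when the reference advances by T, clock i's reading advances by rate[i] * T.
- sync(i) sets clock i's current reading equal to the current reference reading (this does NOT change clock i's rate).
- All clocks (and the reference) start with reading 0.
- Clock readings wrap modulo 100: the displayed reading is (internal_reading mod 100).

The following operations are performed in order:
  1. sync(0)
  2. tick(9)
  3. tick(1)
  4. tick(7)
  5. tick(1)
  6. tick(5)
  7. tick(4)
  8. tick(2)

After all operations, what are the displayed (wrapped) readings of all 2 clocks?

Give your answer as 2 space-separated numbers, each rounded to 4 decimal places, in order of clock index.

Answer: 43.5000 58.0000

Derivation:
After op 1 sync(0): ref=0.0000 raw=[0.0000 0.0000]
After op 2 tick(9): ref=9.0000 raw=[13.5000 18.0000]
After op 3 tick(1): ref=10.0000 raw=[15.0000 20.0000]
After op 4 tick(7): ref=17.0000 raw=[25.5000 34.0000]
After op 5 tick(1): ref=18.0000 raw=[27.0000 36.0000]
After op 6 tick(5): ref=23.0000 raw=[34.5000 46.0000]
After op 7 tick(4): ref=27.0000 raw=[40.5000 54.0000]
After op 8 tick(2): ref=29.0000 raw=[43.5000 58.0000]
Wrap final raw readings (mod 100): 43.5000 mod 100 = 43.5000; 58.0000 mod 100 = 58.0000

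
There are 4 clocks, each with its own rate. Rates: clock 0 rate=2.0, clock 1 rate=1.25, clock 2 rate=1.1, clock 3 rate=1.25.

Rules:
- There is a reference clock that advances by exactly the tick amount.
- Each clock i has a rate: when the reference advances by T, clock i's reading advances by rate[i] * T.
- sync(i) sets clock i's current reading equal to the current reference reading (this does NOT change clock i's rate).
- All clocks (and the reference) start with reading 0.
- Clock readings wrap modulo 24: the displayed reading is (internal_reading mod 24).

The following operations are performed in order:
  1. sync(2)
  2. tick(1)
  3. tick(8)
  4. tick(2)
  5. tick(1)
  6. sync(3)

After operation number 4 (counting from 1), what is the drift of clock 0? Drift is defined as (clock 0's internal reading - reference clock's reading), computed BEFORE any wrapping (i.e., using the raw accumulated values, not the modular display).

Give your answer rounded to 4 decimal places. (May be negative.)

After op 1 sync(2): ref=0.0000 raw=[0.0000 0.0000 0.0000 0.0000]
After op 2 tick(1): ref=1.0000 raw=[2.0000 1.2500 1.1000 1.2500]
After op 3 tick(8): ref=9.0000 raw=[18.0000 11.2500 9.9000 11.2500]
After op 4 tick(2): ref=11.0000 raw=[22.0000 13.7500 12.1000 13.7500]
Drift of clock 0 after op 4: 22.0000 - 11.0000 = 11.0000

Answer: 11.0000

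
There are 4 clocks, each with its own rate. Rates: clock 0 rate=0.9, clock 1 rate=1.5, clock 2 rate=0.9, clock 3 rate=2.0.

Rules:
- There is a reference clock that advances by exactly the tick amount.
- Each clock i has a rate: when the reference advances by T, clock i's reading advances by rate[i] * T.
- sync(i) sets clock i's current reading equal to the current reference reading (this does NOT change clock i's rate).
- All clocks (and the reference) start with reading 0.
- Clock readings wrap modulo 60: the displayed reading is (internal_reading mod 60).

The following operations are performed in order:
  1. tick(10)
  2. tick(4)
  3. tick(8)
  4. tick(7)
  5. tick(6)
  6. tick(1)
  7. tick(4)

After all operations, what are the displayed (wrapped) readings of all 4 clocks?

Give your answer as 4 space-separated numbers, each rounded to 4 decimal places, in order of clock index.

Answer: 36.0000 0.0000 36.0000 20.0000

Derivation:
After op 1 tick(10): ref=10.0000 raw=[9.0000 15.0000 9.0000 20.0000]
After op 2 tick(4): ref=14.0000 raw=[12.6000 21.0000 12.6000 28.0000]
After op 3 tick(8): ref=22.0000 raw=[19.8000 33.0000 19.8000 44.0000]
After op 4 tick(7): ref=29.0000 raw=[26.1000 43.5000 26.1000 58.0000]
After op 5 tick(6): ref=35.0000 raw=[31.5000 52.5000 31.5000 70.0000]
After op 6 tick(1): ref=36.0000 raw=[32.4000 54.0000 32.4000 72.0000]
After op 7 tick(4): ref=40.0000 raw=[36.0000 60.0000 36.0000 80.0000]
Wrap final raw readings (mod 60): 36.0000 mod 60 = 36.0000; 60.0000 mod 60 = 0.0000; 36.0000 mod 60 = 36.0000; 80.0000 mod 60 = 20.0000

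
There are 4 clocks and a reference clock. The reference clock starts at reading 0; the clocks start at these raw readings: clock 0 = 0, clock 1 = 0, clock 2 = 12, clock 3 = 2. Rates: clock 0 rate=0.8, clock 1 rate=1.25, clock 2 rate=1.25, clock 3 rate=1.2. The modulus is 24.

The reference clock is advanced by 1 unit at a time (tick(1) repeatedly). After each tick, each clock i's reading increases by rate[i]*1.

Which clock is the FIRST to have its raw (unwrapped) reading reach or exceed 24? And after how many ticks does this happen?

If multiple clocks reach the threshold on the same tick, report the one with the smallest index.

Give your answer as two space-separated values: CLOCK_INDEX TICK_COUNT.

clock 0: start=0, rate=0.8, needs 24-0 = 24; ticks = ceil(24/0.8) = ceil(30.0000) = 30; reading at tick 30 = 0 + 0.8*30 = 24.0000
clock 1: start=0, rate=1.25, needs 24-0 = 24; ticks = ceil(24/1.25) = ceil(19.2000) = 20; reading at tick 20 = 0 + 1.25*20 = 25.0000
clock 2: start=12, rate=1.25, needs 24-12 = 12; ticks = ceil(12/1.25) = ceil(9.6000) = 10; reading at tick 10 = 12 + 1.25*10 = 24.5000
clock 3: start=2, rate=1.2, needs 24-2 = 22; ticks = ceil(22/1.2) = ceil(18.3333) = 19; reading at tick 19 = 2 + 1.2*19 = 24.8000
Minimum tick count = 10; winners = [2]; smallest index = 2

Answer: 2 10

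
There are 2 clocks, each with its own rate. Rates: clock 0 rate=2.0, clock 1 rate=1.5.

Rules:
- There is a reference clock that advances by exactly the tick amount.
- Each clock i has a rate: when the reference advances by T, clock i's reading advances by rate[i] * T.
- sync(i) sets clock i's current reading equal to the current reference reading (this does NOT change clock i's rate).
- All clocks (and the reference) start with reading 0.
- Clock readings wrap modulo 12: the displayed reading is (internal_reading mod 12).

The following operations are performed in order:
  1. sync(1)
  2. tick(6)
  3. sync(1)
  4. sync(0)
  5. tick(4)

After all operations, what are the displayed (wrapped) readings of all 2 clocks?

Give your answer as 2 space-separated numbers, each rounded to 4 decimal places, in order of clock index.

After op 1 sync(1): ref=0.0000 raw=[0.0000 0.0000]
After op 2 tick(6): ref=6.0000 raw=[12.0000 9.0000]
After op 3 sync(1): ref=6.0000 raw=[12.0000 6.0000]
After op 4 sync(0): ref=6.0000 raw=[6.0000 6.0000]
After op 5 tick(4): ref=10.0000 raw=[14.0000 12.0000]
Wrap final raw readings (mod 12): 14.0000 mod 12 = 2.0000; 12.0000 mod 12 = 0.0000

Answer: 2.0000 0.0000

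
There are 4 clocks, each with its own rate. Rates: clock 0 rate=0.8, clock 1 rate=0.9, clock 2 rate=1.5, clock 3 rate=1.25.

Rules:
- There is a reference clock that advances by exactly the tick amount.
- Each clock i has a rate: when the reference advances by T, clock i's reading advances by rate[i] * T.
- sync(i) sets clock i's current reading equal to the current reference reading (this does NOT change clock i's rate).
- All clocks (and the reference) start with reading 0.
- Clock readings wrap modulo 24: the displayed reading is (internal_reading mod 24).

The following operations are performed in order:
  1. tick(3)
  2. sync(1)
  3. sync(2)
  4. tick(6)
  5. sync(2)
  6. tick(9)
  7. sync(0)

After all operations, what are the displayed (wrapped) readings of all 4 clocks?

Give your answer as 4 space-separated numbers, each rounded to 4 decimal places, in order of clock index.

After op 1 tick(3): ref=3.0000 raw=[2.4000 2.7000 4.5000 3.7500]
After op 2 sync(1): ref=3.0000 raw=[2.4000 3.0000 4.5000 3.7500]
After op 3 sync(2): ref=3.0000 raw=[2.4000 3.0000 3.0000 3.7500]
After op 4 tick(6): ref=9.0000 raw=[7.2000 8.4000 12.0000 11.2500]
After op 5 sync(2): ref=9.0000 raw=[7.2000 8.4000 9.0000 11.2500]
After op 6 tick(9): ref=18.0000 raw=[14.4000 16.5000 22.5000 22.5000]
After op 7 sync(0): ref=18.0000 raw=[18.0000 16.5000 22.5000 22.5000]
Wrap final raw readings (mod 24): 18.0000 mod 24 = 18.0000; 16.5000 mod 24 = 16.5000; 22.5000 mod 24 = 22.5000; 22.5000 mod 24 = 22.5000

Answer: 18.0000 16.5000 22.5000 22.5000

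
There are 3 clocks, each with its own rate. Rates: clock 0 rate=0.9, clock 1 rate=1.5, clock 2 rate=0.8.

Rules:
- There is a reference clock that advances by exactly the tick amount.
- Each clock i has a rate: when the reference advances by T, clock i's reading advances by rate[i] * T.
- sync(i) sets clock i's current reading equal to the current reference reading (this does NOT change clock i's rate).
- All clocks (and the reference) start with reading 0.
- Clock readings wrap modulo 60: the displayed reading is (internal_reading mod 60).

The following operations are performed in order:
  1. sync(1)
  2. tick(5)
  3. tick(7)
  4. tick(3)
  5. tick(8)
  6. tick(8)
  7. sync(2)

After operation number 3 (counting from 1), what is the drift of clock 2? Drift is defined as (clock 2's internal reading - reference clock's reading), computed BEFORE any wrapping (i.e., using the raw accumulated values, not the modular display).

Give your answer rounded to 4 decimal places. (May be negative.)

After op 1 sync(1): ref=0.0000 raw=[0.0000 0.0000 0.0000]
After op 2 tick(5): ref=5.0000 raw=[4.5000 7.5000 4.0000]
After op 3 tick(7): ref=12.0000 raw=[10.8000 18.0000 9.6000]
Drift of clock 2 after op 3: 9.6000 - 12.0000 = -2.4000

Answer: -2.4000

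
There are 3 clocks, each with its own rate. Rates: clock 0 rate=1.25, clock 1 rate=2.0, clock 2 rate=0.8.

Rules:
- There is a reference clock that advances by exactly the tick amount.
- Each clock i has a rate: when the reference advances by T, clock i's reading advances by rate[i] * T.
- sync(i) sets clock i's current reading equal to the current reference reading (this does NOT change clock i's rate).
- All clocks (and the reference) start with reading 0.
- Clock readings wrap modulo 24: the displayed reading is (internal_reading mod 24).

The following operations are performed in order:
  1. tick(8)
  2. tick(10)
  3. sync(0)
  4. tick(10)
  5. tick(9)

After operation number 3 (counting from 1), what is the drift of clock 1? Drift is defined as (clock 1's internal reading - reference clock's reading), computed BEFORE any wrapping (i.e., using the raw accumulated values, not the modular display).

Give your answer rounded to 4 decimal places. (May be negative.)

After op 1 tick(8): ref=8.0000 raw=[10.0000 16.0000 6.4000]
After op 2 tick(10): ref=18.0000 raw=[22.5000 36.0000 14.4000]
After op 3 sync(0): ref=18.0000 raw=[18.0000 36.0000 14.4000]
Drift of clock 1 after op 3: 36.0000 - 18.0000 = 18.0000

Answer: 18.0000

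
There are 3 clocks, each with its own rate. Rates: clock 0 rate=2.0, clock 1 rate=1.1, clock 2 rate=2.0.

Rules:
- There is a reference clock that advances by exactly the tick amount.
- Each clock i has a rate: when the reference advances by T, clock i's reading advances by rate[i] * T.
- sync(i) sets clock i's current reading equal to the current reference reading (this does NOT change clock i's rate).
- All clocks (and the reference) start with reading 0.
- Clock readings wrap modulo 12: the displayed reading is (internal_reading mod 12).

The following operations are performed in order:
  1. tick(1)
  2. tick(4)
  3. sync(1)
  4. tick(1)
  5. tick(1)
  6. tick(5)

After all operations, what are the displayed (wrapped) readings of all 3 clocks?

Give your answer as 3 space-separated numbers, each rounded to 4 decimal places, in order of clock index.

After op 1 tick(1): ref=1.0000 raw=[2.0000 1.1000 2.0000]
After op 2 tick(4): ref=5.0000 raw=[10.0000 5.5000 10.0000]
After op 3 sync(1): ref=5.0000 raw=[10.0000 5.0000 10.0000]
After op 4 tick(1): ref=6.0000 raw=[12.0000 6.1000 12.0000]
After op 5 tick(1): ref=7.0000 raw=[14.0000 7.2000 14.0000]
After op 6 tick(5): ref=12.0000 raw=[24.0000 12.7000 24.0000]
Wrap final raw readings (mod 12): 24.0000 mod 12 = 0.0000; 12.7000 mod 12 = 0.7000; 24.0000 mod 12 = 0.0000

Answer: 0.0000 0.7000 0.0000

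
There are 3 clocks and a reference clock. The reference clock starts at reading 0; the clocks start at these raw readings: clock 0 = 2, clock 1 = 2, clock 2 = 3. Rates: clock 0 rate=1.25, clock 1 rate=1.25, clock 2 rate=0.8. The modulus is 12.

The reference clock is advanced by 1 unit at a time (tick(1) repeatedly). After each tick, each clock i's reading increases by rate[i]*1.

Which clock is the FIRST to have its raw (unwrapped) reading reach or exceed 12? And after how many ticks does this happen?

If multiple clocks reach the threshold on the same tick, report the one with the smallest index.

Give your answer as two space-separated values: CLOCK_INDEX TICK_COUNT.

Answer: 0 8

Derivation:
clock 0: start=2, rate=1.25, needs 12-2 = 10; ticks = ceil(10/1.25) = ceil(8.0000) = 8; reading at tick 8 = 2 + 1.25*8 = 12.0000
clock 1: start=2, rate=1.25, needs 12-2 = 10; ticks = ceil(10/1.25) = ceil(8.0000) = 8; reading at tick 8 = 2 + 1.25*8 = 12.0000
clock 2: start=3, rate=0.8, needs 12-3 = 9; ticks = ceil(9/0.8) = ceil(11.2500) = 12; reading at tick 12 = 3 + 0.8*12 = 12.6000
Minimum tick count = 8; winners = [0, 1]; smallest index = 0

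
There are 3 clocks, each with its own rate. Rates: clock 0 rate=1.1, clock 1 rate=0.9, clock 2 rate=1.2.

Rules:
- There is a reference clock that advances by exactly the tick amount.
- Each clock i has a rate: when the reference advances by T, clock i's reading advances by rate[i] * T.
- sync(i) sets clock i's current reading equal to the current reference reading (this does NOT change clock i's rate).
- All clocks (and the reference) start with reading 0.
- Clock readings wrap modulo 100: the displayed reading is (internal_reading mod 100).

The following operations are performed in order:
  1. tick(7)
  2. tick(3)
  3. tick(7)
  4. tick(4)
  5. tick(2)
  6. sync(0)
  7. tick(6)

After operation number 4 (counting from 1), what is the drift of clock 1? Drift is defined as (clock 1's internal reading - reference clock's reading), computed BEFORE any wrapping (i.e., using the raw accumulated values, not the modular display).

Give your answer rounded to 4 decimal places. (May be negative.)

After op 1 tick(7): ref=7.0000 raw=[7.7000 6.3000 8.4000]
After op 2 tick(3): ref=10.0000 raw=[11.0000 9.0000 12.0000]
After op 3 tick(7): ref=17.0000 raw=[18.7000 15.3000 20.4000]
After op 4 tick(4): ref=21.0000 raw=[23.1000 18.9000 25.2000]
Drift of clock 1 after op 4: 18.9000 - 21.0000 = -2.1000

Answer: -2.1000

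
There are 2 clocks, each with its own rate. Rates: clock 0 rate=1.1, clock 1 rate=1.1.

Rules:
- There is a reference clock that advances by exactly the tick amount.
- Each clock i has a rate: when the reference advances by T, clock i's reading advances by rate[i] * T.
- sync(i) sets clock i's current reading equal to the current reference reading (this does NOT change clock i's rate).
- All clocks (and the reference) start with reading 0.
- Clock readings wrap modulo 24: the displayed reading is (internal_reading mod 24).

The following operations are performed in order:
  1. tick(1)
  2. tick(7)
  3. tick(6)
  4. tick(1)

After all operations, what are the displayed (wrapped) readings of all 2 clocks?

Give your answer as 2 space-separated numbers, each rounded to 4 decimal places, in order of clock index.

After op 1 tick(1): ref=1.0000 raw=[1.1000 1.1000]
After op 2 tick(7): ref=8.0000 raw=[8.8000 8.8000]
After op 3 tick(6): ref=14.0000 raw=[15.4000 15.4000]
After op 4 tick(1): ref=15.0000 raw=[16.5000 16.5000]
Wrap final raw readings (mod 24): 16.5000 mod 24 = 16.5000; 16.5000 mod 24 = 16.5000

Answer: 16.5000 16.5000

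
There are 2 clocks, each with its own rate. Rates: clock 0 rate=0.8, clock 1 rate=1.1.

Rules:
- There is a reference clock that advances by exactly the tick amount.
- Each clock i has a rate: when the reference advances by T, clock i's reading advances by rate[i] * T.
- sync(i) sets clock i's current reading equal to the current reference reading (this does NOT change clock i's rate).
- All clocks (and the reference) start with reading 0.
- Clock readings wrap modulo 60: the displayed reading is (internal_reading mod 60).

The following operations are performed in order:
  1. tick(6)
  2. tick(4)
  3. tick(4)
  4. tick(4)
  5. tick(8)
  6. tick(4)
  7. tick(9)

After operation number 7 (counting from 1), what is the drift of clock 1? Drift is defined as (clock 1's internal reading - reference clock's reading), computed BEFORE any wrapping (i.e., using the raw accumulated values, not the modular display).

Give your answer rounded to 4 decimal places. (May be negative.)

Answer: 3.9000

Derivation:
After op 1 tick(6): ref=6.0000 raw=[4.8000 6.6000]
After op 2 tick(4): ref=10.0000 raw=[8.0000 11.0000]
After op 3 tick(4): ref=14.0000 raw=[11.2000 15.4000]
After op 4 tick(4): ref=18.0000 raw=[14.4000 19.8000]
After op 5 tick(8): ref=26.0000 raw=[20.8000 28.6000]
After op 6 tick(4): ref=30.0000 raw=[24.0000 33.0000]
After op 7 tick(9): ref=39.0000 raw=[31.2000 42.9000]
Drift of clock 1 after op 7: 42.9000 - 39.0000 = 3.9000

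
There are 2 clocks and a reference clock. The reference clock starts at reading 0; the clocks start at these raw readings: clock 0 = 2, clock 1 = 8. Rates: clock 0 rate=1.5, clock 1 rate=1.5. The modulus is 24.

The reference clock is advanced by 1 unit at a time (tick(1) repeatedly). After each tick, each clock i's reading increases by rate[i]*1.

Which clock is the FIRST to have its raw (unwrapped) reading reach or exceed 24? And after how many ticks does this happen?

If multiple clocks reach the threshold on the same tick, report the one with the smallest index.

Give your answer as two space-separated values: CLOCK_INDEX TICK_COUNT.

Answer: 1 11

Derivation:
clock 0: start=2, rate=1.5, needs 24-2 = 22; ticks = ceil(22/1.5) = ceil(14.6667) = 15; reading at tick 15 = 2 + 1.5*15 = 24.5000
clock 1: start=8, rate=1.5, needs 24-8 = 16; ticks = ceil(16/1.5) = ceil(10.6667) = 11; reading at tick 11 = 8 + 1.5*11 = 24.5000
Minimum tick count = 11; winners = [1]; smallest index = 1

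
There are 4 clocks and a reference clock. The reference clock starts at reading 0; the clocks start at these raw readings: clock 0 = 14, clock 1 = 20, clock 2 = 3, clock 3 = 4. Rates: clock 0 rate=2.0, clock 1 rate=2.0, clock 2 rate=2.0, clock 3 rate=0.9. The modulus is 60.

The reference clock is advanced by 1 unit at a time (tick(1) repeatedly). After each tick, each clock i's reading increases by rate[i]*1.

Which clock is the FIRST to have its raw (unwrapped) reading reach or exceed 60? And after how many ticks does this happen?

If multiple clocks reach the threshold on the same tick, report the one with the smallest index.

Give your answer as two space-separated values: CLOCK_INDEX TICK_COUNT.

Answer: 1 20

Derivation:
clock 0: start=14, rate=2.0, needs 60-14 = 46; ticks = ceil(46/2.0) = ceil(23.0000) = 23; reading at tick 23 = 14 + 2.0*23 = 60.0000
clock 1: start=20, rate=2.0, needs 60-20 = 40; ticks = ceil(40/2.0) = ceil(20.0000) = 20; reading at tick 20 = 20 + 2.0*20 = 60.0000
clock 2: start=3, rate=2.0, needs 60-3 = 57; ticks = ceil(57/2.0) = ceil(28.5000) = 29; reading at tick 29 = 3 + 2.0*29 = 61.0000
clock 3: start=4, rate=0.9, needs 60-4 = 56; ticks = ceil(56/0.9) = ceil(62.2222) = 63; reading at tick 63 = 4 + 0.9*63 = 60.7000
Minimum tick count = 20; winners = [1]; smallest index = 1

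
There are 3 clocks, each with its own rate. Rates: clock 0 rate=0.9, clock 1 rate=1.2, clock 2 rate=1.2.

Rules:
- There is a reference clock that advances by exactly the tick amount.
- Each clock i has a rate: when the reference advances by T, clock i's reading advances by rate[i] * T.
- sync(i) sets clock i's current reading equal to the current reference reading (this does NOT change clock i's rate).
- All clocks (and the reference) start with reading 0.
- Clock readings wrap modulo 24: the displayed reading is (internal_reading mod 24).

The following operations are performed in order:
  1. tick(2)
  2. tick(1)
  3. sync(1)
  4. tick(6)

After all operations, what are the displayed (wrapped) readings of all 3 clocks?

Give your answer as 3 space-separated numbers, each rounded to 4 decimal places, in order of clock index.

Answer: 8.1000 10.2000 10.8000

Derivation:
After op 1 tick(2): ref=2.0000 raw=[1.8000 2.4000 2.4000]
After op 2 tick(1): ref=3.0000 raw=[2.7000 3.6000 3.6000]
After op 3 sync(1): ref=3.0000 raw=[2.7000 3.0000 3.6000]
After op 4 tick(6): ref=9.0000 raw=[8.1000 10.2000 10.8000]
Wrap final raw readings (mod 24): 8.1000 mod 24 = 8.1000; 10.2000 mod 24 = 10.2000; 10.8000 mod 24 = 10.8000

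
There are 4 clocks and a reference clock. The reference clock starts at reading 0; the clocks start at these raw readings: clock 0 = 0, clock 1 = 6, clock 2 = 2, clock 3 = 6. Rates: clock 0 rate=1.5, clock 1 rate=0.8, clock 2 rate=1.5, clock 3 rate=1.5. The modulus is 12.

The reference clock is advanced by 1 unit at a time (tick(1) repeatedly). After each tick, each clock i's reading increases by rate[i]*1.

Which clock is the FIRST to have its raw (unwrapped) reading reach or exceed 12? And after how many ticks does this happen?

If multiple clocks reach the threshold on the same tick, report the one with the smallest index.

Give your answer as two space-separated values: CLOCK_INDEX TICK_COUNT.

clock 0: start=0, rate=1.5, needs 12-0 = 12; ticks = ceil(12/1.5) = ceil(8.0000) = 8; reading at tick 8 = 0 + 1.5*8 = 12.0000
clock 1: start=6, rate=0.8, needs 12-6 = 6; ticks = ceil(6/0.8) = ceil(7.5000) = 8; reading at tick 8 = 6 + 0.8*8 = 12.4000
clock 2: start=2, rate=1.5, needs 12-2 = 10; ticks = ceil(10/1.5) = ceil(6.6667) = 7; reading at tick 7 = 2 + 1.5*7 = 12.5000
clock 3: start=6, rate=1.5, needs 12-6 = 6; ticks = ceil(6/1.5) = ceil(4.0000) = 4; reading at tick 4 = 6 + 1.5*4 = 12.0000
Minimum tick count = 4; winners = [3]; smallest index = 3

Answer: 3 4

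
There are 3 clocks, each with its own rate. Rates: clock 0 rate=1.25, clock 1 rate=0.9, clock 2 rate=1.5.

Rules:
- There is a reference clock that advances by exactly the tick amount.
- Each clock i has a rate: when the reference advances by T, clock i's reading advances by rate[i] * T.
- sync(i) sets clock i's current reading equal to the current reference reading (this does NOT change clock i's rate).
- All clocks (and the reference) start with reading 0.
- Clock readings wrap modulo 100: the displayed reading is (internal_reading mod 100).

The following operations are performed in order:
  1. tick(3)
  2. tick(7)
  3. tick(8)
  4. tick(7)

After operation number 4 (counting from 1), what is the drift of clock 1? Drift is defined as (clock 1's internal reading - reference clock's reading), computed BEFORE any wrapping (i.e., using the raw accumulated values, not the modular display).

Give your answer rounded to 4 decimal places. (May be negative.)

After op 1 tick(3): ref=3.0000 raw=[3.7500 2.7000 4.5000]
After op 2 tick(7): ref=10.0000 raw=[12.5000 9.0000 15.0000]
After op 3 tick(8): ref=18.0000 raw=[22.5000 16.2000 27.0000]
After op 4 tick(7): ref=25.0000 raw=[31.2500 22.5000 37.5000]
Drift of clock 1 after op 4: 22.5000 - 25.0000 = -2.5000

Answer: -2.5000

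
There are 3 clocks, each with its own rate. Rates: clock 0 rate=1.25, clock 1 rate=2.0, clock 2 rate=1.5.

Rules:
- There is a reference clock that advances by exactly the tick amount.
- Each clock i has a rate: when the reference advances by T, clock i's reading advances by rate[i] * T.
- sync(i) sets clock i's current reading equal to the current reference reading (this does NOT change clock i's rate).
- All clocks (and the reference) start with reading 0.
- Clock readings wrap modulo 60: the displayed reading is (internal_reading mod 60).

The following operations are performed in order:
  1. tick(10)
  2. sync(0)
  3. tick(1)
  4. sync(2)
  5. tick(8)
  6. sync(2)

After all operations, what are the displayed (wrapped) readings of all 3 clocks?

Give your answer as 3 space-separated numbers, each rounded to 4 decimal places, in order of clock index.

After op 1 tick(10): ref=10.0000 raw=[12.5000 20.0000 15.0000]
After op 2 sync(0): ref=10.0000 raw=[10.0000 20.0000 15.0000]
After op 3 tick(1): ref=11.0000 raw=[11.2500 22.0000 16.5000]
After op 4 sync(2): ref=11.0000 raw=[11.2500 22.0000 11.0000]
After op 5 tick(8): ref=19.0000 raw=[21.2500 38.0000 23.0000]
After op 6 sync(2): ref=19.0000 raw=[21.2500 38.0000 19.0000]
Wrap final raw readings (mod 60): 21.2500 mod 60 = 21.2500; 38.0000 mod 60 = 38.0000; 19.0000 mod 60 = 19.0000

Answer: 21.2500 38.0000 19.0000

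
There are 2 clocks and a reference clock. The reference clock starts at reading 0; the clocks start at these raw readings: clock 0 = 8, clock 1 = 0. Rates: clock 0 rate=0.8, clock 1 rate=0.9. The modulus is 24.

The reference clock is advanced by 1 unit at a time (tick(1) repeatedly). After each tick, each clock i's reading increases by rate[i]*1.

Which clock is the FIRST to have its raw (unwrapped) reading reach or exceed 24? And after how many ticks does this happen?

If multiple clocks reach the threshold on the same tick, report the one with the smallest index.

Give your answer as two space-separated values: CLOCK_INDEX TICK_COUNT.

Answer: 0 20

Derivation:
clock 0: start=8, rate=0.8, needs 24-8 = 16; ticks = ceil(16/0.8) = ceil(20.0000) = 20; reading at tick 20 = 8 + 0.8*20 = 24.0000
clock 1: start=0, rate=0.9, needs 24-0 = 24; ticks = ceil(24/0.9) = ceil(26.6667) = 27; reading at tick 27 = 0 + 0.9*27 = 24.3000
Minimum tick count = 20; winners = [0]; smallest index = 0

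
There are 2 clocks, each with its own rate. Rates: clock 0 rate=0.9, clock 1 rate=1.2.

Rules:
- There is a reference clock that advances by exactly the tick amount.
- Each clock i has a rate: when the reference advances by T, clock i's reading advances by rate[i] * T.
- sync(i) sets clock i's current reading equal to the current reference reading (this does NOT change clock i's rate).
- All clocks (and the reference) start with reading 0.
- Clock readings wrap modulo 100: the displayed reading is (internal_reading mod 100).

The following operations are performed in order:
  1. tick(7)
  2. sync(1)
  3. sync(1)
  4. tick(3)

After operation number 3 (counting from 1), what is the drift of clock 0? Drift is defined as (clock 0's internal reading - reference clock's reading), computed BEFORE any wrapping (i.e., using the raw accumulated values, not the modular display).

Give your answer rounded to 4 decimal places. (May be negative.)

Answer: -0.7000

Derivation:
After op 1 tick(7): ref=7.0000 raw=[6.3000 8.4000]
After op 2 sync(1): ref=7.0000 raw=[6.3000 7.0000]
After op 3 sync(1): ref=7.0000 raw=[6.3000 7.0000]
Drift of clock 0 after op 3: 6.3000 - 7.0000 = -0.7000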